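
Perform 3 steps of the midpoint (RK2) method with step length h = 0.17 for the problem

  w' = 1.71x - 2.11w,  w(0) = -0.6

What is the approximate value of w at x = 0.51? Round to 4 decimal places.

-0.0466

Midpoint: k1 = f(x_n, w_n); k2 = f(x_n + h/2, w_n + (h/2)·k1); w_{n+1} = w_n + h·k2.
x=0.000000, w=-0.600000:
  k1 = f(0.000000, -0.600000) = 1.266000
  k2 = f(0.085000, -0.492390) = 1.184293
  w ← -0.600000 + 0.17·1.184293 = -0.398670
x=0.170000, w=-0.398670:
  k1 = f(0.170000, -0.398670) = 1.131894
  k2 = f(0.255000, -0.302459) = 1.074239
  w ← -0.398670 + 0.17·1.074239 = -0.216050
x=0.340000, w=-0.216050:
  k1 = f(0.340000, -0.216050) = 1.037265
  k2 = f(0.425000, -0.127882) = 0.996581
  w ← -0.216050 + 0.17·0.996581 = -0.046631
w(0.51) ≈ -0.0466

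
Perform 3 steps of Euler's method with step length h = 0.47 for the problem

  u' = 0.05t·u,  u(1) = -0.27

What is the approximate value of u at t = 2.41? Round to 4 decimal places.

-0.2989

Euler: u_{n+1} = u_n + h·f(t_n, u_n).
t=1.000000, u=-0.270000: f=-0.013500 → u ← -0.270000 + 0.47·(-0.013500) = -0.276345
t=1.470000, u=-0.276345: f=-0.020311 → u ← -0.276345 + 0.47·(-0.020311) = -0.285891
t=1.940000, u=-0.285891: f=-0.027731 → u ← -0.285891 + 0.47·(-0.027731) = -0.298925
u(2.41) ≈ -0.2989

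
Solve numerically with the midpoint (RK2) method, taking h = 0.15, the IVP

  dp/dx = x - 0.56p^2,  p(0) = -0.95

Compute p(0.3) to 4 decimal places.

Midpoint: k1 = f(x_n, p_n); k2 = f(x_n + h/2, p_n + (h/2)·k1); p_{n+1} = p_n + h·k2.
x=0.000000, p=-0.950000:
  k1 = f(0.000000, -0.950000) = -0.505400
  k2 = f(0.075000, -0.987905) = -0.471536
  p ← -0.950000 + 0.15·(-0.471536) = -1.020730
x=0.150000, p=-1.020730:
  k1 = f(0.150000, -1.020730) = -0.433459
  k2 = f(0.225000, -1.053240) = -0.396216
  p ← -1.020730 + 0.15·(-0.396216) = -1.080163
p(0.3) ≈ -1.0802

-1.0802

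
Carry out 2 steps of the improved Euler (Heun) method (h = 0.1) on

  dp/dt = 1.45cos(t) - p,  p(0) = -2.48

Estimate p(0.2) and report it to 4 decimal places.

-1.7709

Heun: k1 = f(t_n, p_n); k2 = f(t_n + h, p_n + h·k1); p_{n+1} = p_n + (h/2)·(k1 + k2).
t=0.000000, p=-2.480000:
  k1 = f(0.000000, -2.480000) = 3.930000
  k2 = f(0.100000, -2.087000) = 3.529756
  p ← -2.480000 + (0.1/2)·(3.930000 + 3.529756) = -2.107012
t=0.100000, p=-2.107012:
  k1 = f(0.100000, -2.107012) = 3.549768
  k2 = f(0.200000, -1.752035) = 3.173132
  p ← -2.107012 + (0.1/2)·(3.549768 + 3.173132) = -1.770867
p(0.2) ≈ -1.7709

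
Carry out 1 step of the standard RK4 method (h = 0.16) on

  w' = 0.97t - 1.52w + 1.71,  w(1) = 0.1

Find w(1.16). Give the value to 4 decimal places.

0.4705

RK4: k1 = f(t_n, w_n); k2 = f(t_n + h/2, w_n + (h/2)·k1); k3 = f(t_n + h/2, w_n + (h/2)·k2); k4 = f(t_n + h, w_n + h·k3); w_{n+1} = w_n + (h/6)·(k1 + 2k2 + 2k3 + k4).
t=1.000000, w=0.100000:
  k1 = f(1.000000, 0.100000) = 2.528000
  k2 = f(1.080000, 0.302240) = 2.298195
  k3 = f(1.080000, 0.283856) = 2.326139
  k4 = f(1.160000, 0.472182) = 2.117483
  w ← 0.100000 + (0.16/6)·(k1 + 2k2 + 2k3 + k4) = 0.470511
w(1.16) ≈ 0.4705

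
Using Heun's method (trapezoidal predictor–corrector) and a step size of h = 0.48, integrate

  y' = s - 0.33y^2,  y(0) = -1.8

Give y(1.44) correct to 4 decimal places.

-4.8993

Heun: k1 = f(s_n, y_n); k2 = f(s_n + h, y_n + h·k1); y_{n+1} = y_n + (h/2)·(k1 + k2).
s=0.000000, y=-1.800000:
  k1 = f(0.000000, -1.800000) = -1.069200
  k2 = f(0.480000, -2.313216) = -1.285820
  y ← -1.800000 + (0.48/2)·(-1.069200 + (-1.285820)) = -2.365205
s=0.480000, y=-2.365205:
  k1 = f(0.480000, -2.365205) = -1.366084
  k2 = f(0.960000, -3.020925) = -2.051576
  y ← -2.365205 + (0.48/2)·(-1.366084 + (-2.051576)) = -3.185443
s=0.960000, y=-3.185443:
  k1 = f(0.960000, -3.185443) = -2.388525
  k2 = f(1.440000, -4.331935) = -4.752669
  y ← -3.185443 + (0.48/2)·(-2.388525 + (-4.752669)) = -4.899330
y(1.44) ≈ -4.8993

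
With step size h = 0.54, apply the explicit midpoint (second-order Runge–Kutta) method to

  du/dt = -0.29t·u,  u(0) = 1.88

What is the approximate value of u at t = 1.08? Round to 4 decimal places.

1.5818

Midpoint: k1 = f(t_n, u_n); k2 = f(t_n + h/2, u_n + (h/2)·k1); u_{n+1} = u_n + h·k2.
t=0.000000, u=1.880000:
  k1 = f(0.000000, 1.880000) = 0.000000
  k2 = f(0.270000, 1.880000) = -0.147204
  u ← 1.880000 + 0.54·(-0.147204) = 1.800510
t=0.540000, u=1.800510:
  k1 = f(0.540000, 1.800510) = -0.281960
  k2 = f(0.810000, 1.724381) = -0.405057
  u ← 1.800510 + 0.54·(-0.405057) = 1.581779
u(1.08) ≈ 1.5818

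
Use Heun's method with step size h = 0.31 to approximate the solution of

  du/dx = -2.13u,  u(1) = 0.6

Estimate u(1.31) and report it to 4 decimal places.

0.3346

Heun: k1 = f(x_n, u_n); k2 = f(x_n + h, u_n + h·k1); u_{n+1} = u_n + (h/2)·(k1 + k2).
x=1.000000, u=0.600000:
  k1 = f(1.000000, 0.600000) = -1.278000
  k2 = f(1.310000, 0.203820) = -0.434137
  u ← 0.600000 + (0.31/2)·(-1.278000 + (-0.434137)) = 0.334619
u(1.31) ≈ 0.3346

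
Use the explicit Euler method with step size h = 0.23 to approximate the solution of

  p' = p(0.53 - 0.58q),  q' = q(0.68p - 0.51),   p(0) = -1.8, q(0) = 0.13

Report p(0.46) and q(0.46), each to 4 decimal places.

Euler on (p,q): p_{n+1} = p_n + h·p', q_{n+1} = q_n + h·q'.
0.000000: (-1.800000, 0.130000); f=(-0.818280, -0.225420) → (-1.988204, 0.078153)
0.230000: (-1.988204, 0.078153); f=(-0.963625, -0.145520) → (-2.209838, 0.044684)
(p(0.46), q(0.46)) ≈ (-2.2098, 0.0447)

-2.2098, 0.0447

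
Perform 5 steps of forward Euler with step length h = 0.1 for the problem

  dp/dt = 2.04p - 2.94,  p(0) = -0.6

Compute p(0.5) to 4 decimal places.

Euler: p_{n+1} = p_n + h·f(t_n, p_n).
t=0.000000, p=-0.600000: f=-4.164000 → p ← -0.600000 + 0.1·(-4.164000) = -1.016400
t=0.100000, p=-1.016400: f=-5.013456 → p ← -1.016400 + 0.1·(-5.013456) = -1.517746
t=0.200000, p=-1.517746: f=-6.036201 → p ← -1.517746 + 0.1·(-6.036201) = -2.121366
t=0.300000, p=-2.121366: f=-7.267586 → p ← -2.121366 + 0.1·(-7.267586) = -2.848124
t=0.400000, p=-2.848124: f=-8.750174 → p ← -2.848124 + 0.1·(-8.750174) = -3.723142
p(0.5) ≈ -3.7231

-3.7231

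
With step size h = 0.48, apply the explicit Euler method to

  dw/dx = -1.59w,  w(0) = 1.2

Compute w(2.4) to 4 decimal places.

0.0009

Euler: w_{n+1} = w_n + h·f(x_n, w_n).
x=0.000000, w=1.200000: f=-1.908000 → w ← 1.200000 + 0.48·(-1.908000) = 0.284160
x=0.480000, w=0.284160: f=-0.451814 → w ← 0.284160 + 0.48·(-0.451814) = 0.067289
x=0.960000, w=0.067289: f=-0.106990 → w ← 0.067289 + 0.48·(-0.106990) = 0.015934
x=1.440000, w=0.015934: f=-0.025335 → w ← 0.015934 + 0.48·(-0.025335) = 0.003773
x=1.920000, w=0.003773: f=-0.005999 → w ← 0.003773 + 0.48·(-0.005999) = 0.000893
w(2.4) ≈ 0.0009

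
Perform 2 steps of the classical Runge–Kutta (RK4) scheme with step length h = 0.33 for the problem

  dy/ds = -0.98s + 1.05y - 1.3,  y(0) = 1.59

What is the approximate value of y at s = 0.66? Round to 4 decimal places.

RK4: k1 = f(s_n, y_n); k2 = f(s_n + h/2, y_n + (h/2)·k1); k3 = f(s_n + h/2, y_n + (h/2)·k2); k4 = f(s_n + h, y_n + h·k3); y_{n+1} = y_n + (h/6)·(k1 + 2k2 + 2k3 + k4).
s=0.000000, y=1.590000:
  k1 = f(0.000000, 1.590000) = 0.369500
  k2 = f(0.165000, 1.650968) = 0.271816
  k3 = f(0.165000, 1.634850) = 0.254892
  k4 = f(0.330000, 1.674114) = 0.134420
  y ← 1.590000 + (0.33/6)·(k1 + 2k2 + 2k3 + k4) = 1.675653
s=0.330000, y=1.675653:
  k1 = f(0.330000, 1.675653) = 0.136036
  k2 = f(0.495000, 1.698099) = -0.002096
  k3 = f(0.495000, 1.675308) = -0.026027
  k4 = f(0.660000, 1.667065) = -0.196382
  y ← 1.675653 + (0.33/6)·(k1 + 2k2 + 2k3 + k4) = 1.669241
y(0.66) ≈ 1.6692

1.6692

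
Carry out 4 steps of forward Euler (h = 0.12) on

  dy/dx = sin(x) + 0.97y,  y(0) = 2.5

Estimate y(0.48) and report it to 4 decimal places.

Euler: y_{n+1} = y_n + h·f(x_n, y_n).
x=0.000000, y=2.500000: f=2.425000 → y ← 2.500000 + 0.12·2.425000 = 2.791000
x=0.120000, y=2.791000: f=2.826982 → y ← 2.791000 + 0.12·2.826982 = 3.130238
x=0.240000, y=3.130238: f=3.274033 → y ← 3.130238 + 0.12·3.274033 = 3.523122
x=0.360000, y=3.523122: f=3.769702 → y ← 3.523122 + 0.12·3.769702 = 3.975486
y(0.48) ≈ 3.9755

3.9755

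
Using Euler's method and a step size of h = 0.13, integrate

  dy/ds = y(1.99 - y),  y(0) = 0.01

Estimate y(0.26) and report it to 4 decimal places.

Euler: y_{n+1} = y_n + h·f(s_n, y_n).
s=0.000000, y=0.010000: f=0.019800 → y ← 0.010000 + 0.13·0.019800 = 0.012574
s=0.130000, y=0.012574: f=0.024864 → y ← 0.012574 + 0.13·0.024864 = 0.015806
y(0.26) ≈ 0.0158

0.0158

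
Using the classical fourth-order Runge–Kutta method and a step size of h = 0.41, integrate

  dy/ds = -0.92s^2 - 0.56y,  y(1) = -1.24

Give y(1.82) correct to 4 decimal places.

RK4: k1 = f(s_n, y_n); k2 = f(s_n + h/2, y_n + (h/2)·k1); k3 = f(s_n + h/2, y_n + (h/2)·k2); k4 = f(s_n + h, y_n + h·k3); y_{n+1} = y_n + (h/6)·(k1 + 2k2 + 2k3 + k4).
s=1.000000, y=-1.240000:
  k1 = f(1.000000, -1.240000) = -0.225600
  k2 = f(1.205000, -1.286248) = -0.615564
  k3 = f(1.205000, -1.366191) = -0.570796
  k4 = f(1.410000, -1.474026) = -1.003597
  y ← -1.240000 + (0.41/6)·(k1 + 2k2 + 2k3 + k4) = -1.486131
s=1.410000, y=-1.486131:
  k1 = f(1.410000, -1.486131) = -0.996819
  k2 = f(1.615000, -1.690479) = -1.452899
  k3 = f(1.615000, -1.783975) = -1.400541
  k4 = f(1.820000, -2.060353) = -1.893610
  y ← -1.486131 + (0.41/6)·(k1 + 2k2 + 2k3 + k4) = -2.073614
y(1.82) ≈ -2.0736

-2.0736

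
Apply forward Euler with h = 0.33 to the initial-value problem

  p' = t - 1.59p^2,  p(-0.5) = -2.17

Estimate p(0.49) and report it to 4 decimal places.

-168.2085

Euler: p_{n+1} = p_n + h·f(t_n, p_n).
t=-0.500000, p=-2.170000: f=-7.987151 → p ← -2.170000 + 0.33·(-7.987151) = -4.805760
t=-0.170000, p=-4.805760: f=-36.891571 → p ← -4.805760 + 0.33·(-36.891571) = -16.979978
t=0.160000, p=-16.979978: f=-458.268258 → p ← -16.979978 + 0.33·(-458.268258) = -168.208503
p(0.49) ≈ -168.2085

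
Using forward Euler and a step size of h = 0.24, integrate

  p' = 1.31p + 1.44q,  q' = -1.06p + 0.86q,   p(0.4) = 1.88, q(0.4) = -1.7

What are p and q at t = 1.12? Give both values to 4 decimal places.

0.8851, -4.6665

Euler on (p,q): p_{n+1} = p_n + h·p', q_{n+1} = q_n + h·q'.
0.400000: (1.880000, -1.700000); f=(0.014800, -3.454800) → (1.883552, -2.529152)
0.640000: (1.883552, -2.529152); f=(-1.174526, -4.171636) → (1.601666, -3.530345)
0.880000: (1.601666, -3.530345); f=(-2.985514, -4.733862) → (0.885142, -4.666472)
(p(1.12), q(1.12)) ≈ (0.8851, -4.6665)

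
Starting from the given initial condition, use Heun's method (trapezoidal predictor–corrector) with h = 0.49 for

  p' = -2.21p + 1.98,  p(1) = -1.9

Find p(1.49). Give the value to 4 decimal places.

-0.5116

Heun: k1 = f(x_n, p_n); k2 = f(x_n + h, p_n + h·k1); p_{n+1} = p_n + (h/2)·(k1 + k2).
x=1.000000, p=-1.900000:
  k1 = f(1.000000, -1.900000) = 6.179000
  k2 = f(1.490000, 1.127710) = -0.512239
  p ← -1.900000 + (0.49/2)·(6.179000 + (-0.512239)) = -0.511644
p(1.49) ≈ -0.5116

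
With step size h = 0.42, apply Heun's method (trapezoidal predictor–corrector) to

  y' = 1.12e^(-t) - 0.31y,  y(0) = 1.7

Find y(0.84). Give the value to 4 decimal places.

1.8627

Heun: k1 = f(t_n, y_n); k2 = f(t_n + h, y_n + h·k1); y_{n+1} = y_n + (h/2)·(k1 + k2).
t=0.000000, y=1.700000:
  k1 = f(0.000000, 1.700000) = 0.593000
  k2 = f(0.420000, 1.949060) = 0.131684
  y ← 1.700000 + (0.42/2)·(0.593000 + 0.131684) = 1.852184
t=0.420000, y=1.852184:
  k1 = f(0.420000, 1.852184) = 0.161716
  k2 = f(0.840000, 1.920104) = -0.111716
  y ← 1.852184 + (0.42/2)·(0.161716 + (-0.111716)) = 1.862683
y(0.84) ≈ 1.8627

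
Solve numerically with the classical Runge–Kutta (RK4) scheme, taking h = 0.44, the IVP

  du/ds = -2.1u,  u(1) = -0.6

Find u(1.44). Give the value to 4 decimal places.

RK4: k1 = f(s_n, u_n); k2 = f(s_n + h/2, u_n + (h/2)·k1); k3 = f(s_n + h/2, u_n + (h/2)·k2); k4 = f(s_n + h, u_n + h·k3); u_{n+1} = u_n + (h/6)·(k1 + 2k2 + 2k3 + k4).
s=1.000000, u=-0.600000:
  k1 = f(1.000000, -0.600000) = 1.260000
  k2 = f(1.220000, -0.322800) = 0.677880
  k3 = f(1.220000, -0.450866) = 0.946819
  k4 = f(1.440000, -0.183399) = 0.385139
  u ← -0.600000 + (0.44/6)·(k1 + 2k2 + 2k3 + k4) = -0.241067
u(1.44) ≈ -0.2411

-0.2411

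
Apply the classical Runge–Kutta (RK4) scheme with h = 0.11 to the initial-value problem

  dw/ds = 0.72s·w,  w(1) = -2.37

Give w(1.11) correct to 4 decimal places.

RK4: k1 = f(s_n, w_n); k2 = f(s_n + h/2, w_n + (h/2)·k1); k3 = f(s_n + h/2, w_n + (h/2)·k2); k4 = f(s_n + h, w_n + h·k3); w_{n+1} = w_n + (h/6)·(k1 + 2k2 + 2k3 + k4).
s=1.000000, w=-2.370000:
  k1 = f(1.000000, -2.370000) = -1.706400
  k2 = f(1.055000, -2.463852) = -1.871542
  k3 = f(1.055000, -2.472935) = -1.878441
  k4 = f(1.110000, -2.576629) = -2.059242
  w ← -2.370000 + (0.11/6)·(k1 + 2k2 + 2k3 + k4) = -2.576536
w(1.11) ≈ -2.5765

-2.5765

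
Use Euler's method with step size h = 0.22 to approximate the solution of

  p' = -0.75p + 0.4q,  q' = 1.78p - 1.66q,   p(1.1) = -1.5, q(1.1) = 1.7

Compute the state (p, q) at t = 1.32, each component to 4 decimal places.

-1.1029, 0.4918

Euler on (p,q): p_{n+1} = p_n + h·p', q_{n+1} = q_n + h·q'.
1.100000: (-1.500000, 1.700000); f=(1.805000, -5.492000) → (-1.102900, 0.491760)
(p(1.32), q(1.32)) ≈ (-1.1029, 0.4918)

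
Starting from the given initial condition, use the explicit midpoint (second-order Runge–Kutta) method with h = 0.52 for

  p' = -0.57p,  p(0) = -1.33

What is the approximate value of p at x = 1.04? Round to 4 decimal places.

Midpoint: k1 = f(x_n, p_n); k2 = f(x_n + h/2, p_n + (h/2)·k1); p_{n+1} = p_n + h·k2.
x=0.000000, p=-1.330000:
  k1 = f(0.000000, -1.330000) = 0.758100
  k2 = f(0.260000, -1.132894) = 0.645750
  p ← -1.330000 + 0.52·0.645750 = -0.994210
x=0.520000, p=-0.994210:
  k1 = f(0.520000, -0.994210) = 0.566700
  k2 = f(0.780000, -0.846868) = 0.482715
  p ← -0.994210 + 0.52·0.482715 = -0.743198
p(1.04) ≈ -0.7432

-0.7432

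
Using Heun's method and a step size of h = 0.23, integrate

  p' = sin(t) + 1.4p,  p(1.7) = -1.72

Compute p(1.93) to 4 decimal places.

Heun: k1 = f(t_n, p_n); k2 = f(t_n + h, p_n + h·k1); p_{n+1} = p_n + (h/2)·(k1 + k2).
t=1.700000, p=-1.720000:
  k1 = f(1.700000, -1.720000) = -1.416335
  k2 = f(1.930000, -2.045757) = -1.927883
  p ← -1.720000 + (0.23/2)·(-1.416335 + (-1.927883)) = -2.104585
p(1.93) ≈ -2.1046

-2.1046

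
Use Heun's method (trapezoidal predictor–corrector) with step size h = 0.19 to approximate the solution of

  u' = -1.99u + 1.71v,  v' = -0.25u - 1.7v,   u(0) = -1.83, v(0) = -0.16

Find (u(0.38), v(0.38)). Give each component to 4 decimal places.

Heun on (u,v): k1 = f(t_n, state_n); k2 = f(t_n + h, state_n + h·k1); state_{n+1} = state_n + (h/2)·(k1 + k2).
0.000000: (-1.830000, -0.160000)
  k1 = (3.368100, 0.729500)
  predictor → (-1.190061, -0.021395)
  k2 = (2.331636, 0.333887)
  → (-1.288525, -0.058978)
0.190000: (-1.288525, -0.058978)
  k1 = (2.463312, 0.422394)
  predictor → (-0.820496, 0.021277)
  k2 = (1.669170, 0.168954)
  → (-0.895939, -0.002800)
(u(0.38), v(0.38)) ≈ (-0.8959, -0.0028)

-0.8959, -0.0028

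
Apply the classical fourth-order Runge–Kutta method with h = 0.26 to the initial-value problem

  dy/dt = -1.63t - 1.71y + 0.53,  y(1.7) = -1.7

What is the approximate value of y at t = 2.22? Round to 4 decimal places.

-1.6381

RK4: k1 = f(t_n, y_n); k2 = f(t_n + h/2, y_n + (h/2)·k1); k3 = f(t_n + h/2, y_n + (h/2)·k2); k4 = f(t_n + h, y_n + h·k3); y_{n+1} = y_n + (h/6)·(k1 + 2k2 + 2k3 + k4).
t=1.700000, y=-1.700000:
  k1 = f(1.700000, -1.700000) = 0.666000
  k2 = f(1.830000, -1.613420) = 0.306048
  k3 = f(1.830000, -1.660214) = 0.386065
  k4 = f(1.960000, -1.599623) = 0.070555
  y ← -1.700000 + (0.26/6)·(k1 + 2k2 + 2k3 + k4) = -1.608099
t=1.960000, y=-1.608099:
  k1 = f(1.960000, -1.608099) = 0.085050
  k2 = f(2.090000, -1.597043) = -0.145757
  k3 = f(2.090000, -1.627048) = -0.094448
  k4 = f(2.220000, -1.632656) = -0.296758
  y ← -1.608099 + (0.26/6)·(k1 + 2k2 + 2k3 + k4) = -1.638091
y(2.22) ≈ -1.6381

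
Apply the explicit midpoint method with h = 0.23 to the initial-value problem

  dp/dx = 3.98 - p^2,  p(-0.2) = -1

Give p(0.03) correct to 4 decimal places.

-0.1840

Midpoint: k1 = f(x_n, p_n); k2 = f(x_n + h/2, p_n + (h/2)·k1); p_{n+1} = p_n + h·k2.
x=-0.200000, p=-1.000000:
  k1 = f(-0.200000, -1.000000) = 2.980000
  k2 = f(-0.085000, -0.657300) = 3.547957
  p ← -1.000000 + 0.23·3.547957 = -0.183970
p(0.03) ≈ -0.1840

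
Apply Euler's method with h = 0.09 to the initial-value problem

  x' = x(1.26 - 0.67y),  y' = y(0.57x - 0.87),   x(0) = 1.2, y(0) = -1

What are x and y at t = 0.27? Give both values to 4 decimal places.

1.9363, -0.9836

Euler on (x,y): x_{n+1} = x_n + h·x', y_{n+1} = y_n + h·y'.
0.000000: (1.200000, -1.000000); f=(2.316000, 0.186000) → (1.408440, -0.983260)
0.090000: (1.408440, -0.983260); f=(2.702492, 0.066064) → (1.651664, -0.977314)
0.180000: (1.651664, -0.977314); f=(3.162608, -0.069828) → (1.936299, -0.983599)
(x(0.27), y(0.27)) ≈ (1.9363, -0.9836)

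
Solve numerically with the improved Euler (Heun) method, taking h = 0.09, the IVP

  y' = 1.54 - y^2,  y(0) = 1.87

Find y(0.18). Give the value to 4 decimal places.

1.6130

Heun: k1 = f(t_n, y_n); k2 = f(t_n + h, y_n + h·k1); y_{n+1} = y_n + (h/2)·(k1 + k2).
t=0.000000, y=1.870000:
  k1 = f(0.000000, 1.870000) = -1.956900
  k2 = f(0.090000, 1.693879) = -1.329226
  y ← 1.870000 + (0.09/2)·(-1.956900 + (-1.329226)) = 1.722124
t=0.090000, y=1.722124:
  k1 = f(0.090000, 1.722124) = -1.425712
  k2 = f(0.180000, 1.593810) = -1.000231
  y ← 1.722124 + (0.09/2)·(-1.425712 + (-1.000231)) = 1.612957
y(0.18) ≈ 1.6130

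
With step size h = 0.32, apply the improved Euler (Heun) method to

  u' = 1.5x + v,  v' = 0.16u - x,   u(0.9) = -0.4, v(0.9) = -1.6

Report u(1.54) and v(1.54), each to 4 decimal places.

-0.4841, -2.4276

Heun on (u,v): k1 = f(x_n, state_n); k2 = f(x_n + h, state_n + h·k1); state_{n+1} = state_n + (h/2)·(k1 + k2).
0.900000: (-0.400000, -1.600000)
  k1 = (-0.250000, -0.964000)
  predictor → (-0.480000, -1.908480)
  k2 = (-0.078480, -1.296800)
  → (-0.452557, -1.961728)
1.220000: (-0.452557, -1.961728)
  k1 = (-0.131728, -1.292409)
  predictor → (-0.494710, -2.375299)
  k2 = (-0.065299, -1.619154)
  → (-0.484081, -2.427578)
(u(1.54), v(1.54)) ≈ (-0.4841, -2.4276)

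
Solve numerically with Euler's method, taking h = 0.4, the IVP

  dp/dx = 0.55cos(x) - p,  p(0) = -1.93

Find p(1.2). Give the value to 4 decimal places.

-0.0628

Euler: p_{n+1} = p_n + h·f(x_n, p_n).
x=0.000000, p=-1.930000: f=2.480000 → p ← -1.930000 + 0.4·2.480000 = -0.938000
x=0.400000, p=-0.938000: f=1.444584 → p ← -0.938000 + 0.4·1.444584 = -0.360167
x=0.800000, p=-0.360167: f=0.743355 → p ← -0.360167 + 0.4·0.743355 = -0.062824
p(1.2) ≈ -0.0628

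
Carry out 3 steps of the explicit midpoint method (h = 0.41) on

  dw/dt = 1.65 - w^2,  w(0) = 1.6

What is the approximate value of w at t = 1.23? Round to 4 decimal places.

Midpoint: k1 = f(t_n, w_n); k2 = f(t_n + h/2, w_n + (h/2)·k1); w_{n+1} = w_n + h·k2.
t=0.000000, w=1.600000:
  k1 = f(0.000000, 1.600000) = -0.910000
  k2 = f(0.205000, 1.413450) = -0.347841
  w ← 1.600000 + 0.41·(-0.347841) = 1.457385
t=0.410000, w=1.457385:
  k1 = f(0.410000, 1.457385) = -0.473972
  k2 = f(0.615000, 1.360221) = -0.200201
  w ← 1.457385 + 0.41·(-0.200201) = 1.375303
t=0.820000, w=1.375303:
  k1 = f(0.820000, 1.375303) = -0.241458
  k2 = f(1.025000, 1.325804) = -0.107756
  w ← 1.375303 + 0.41·(-0.107756) = 1.331123
w(1.23) ≈ 1.3311

1.3311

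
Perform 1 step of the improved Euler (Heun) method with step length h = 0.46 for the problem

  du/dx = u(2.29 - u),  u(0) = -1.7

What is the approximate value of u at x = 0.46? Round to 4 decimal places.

-11.1427

Heun: k1 = f(x_n, u_n); k2 = f(x_n + h, u_n + h·k1); u_{n+1} = u_n + (h/2)·(k1 + k2).
x=0.000000, u=-1.700000:
  k1 = f(0.000000, -1.700000) = -6.783000
  k2 = f(0.460000, -4.820180) = -34.272347
  u ← -1.700000 + (0.46/2)·(-6.783000 + (-34.272347)) = -11.142730
u(0.46) ≈ -11.1427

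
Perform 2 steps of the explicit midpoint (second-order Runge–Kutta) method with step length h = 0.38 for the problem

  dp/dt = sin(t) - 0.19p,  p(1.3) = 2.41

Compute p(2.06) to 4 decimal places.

Midpoint: k1 = f(t_n, p_n); k2 = f(t_n + h/2, p_n + (h/2)·k1); p_{n+1} = p_n + h·k2.
t=1.300000, p=2.410000:
  k1 = f(1.300000, 2.410000) = 0.505658
  k2 = f(1.490000, 2.506075) = 0.520583
  p ← 2.410000 + 0.38·0.520583 = 2.607822
t=1.680000, p=2.607822:
  k1 = f(1.680000, 2.607822) = 0.498557
  k2 = f(1.870000, 2.702548) = 0.442087
  p ← 2.607822 + 0.38·0.442087 = 2.775815
p(2.06) ≈ 2.7758

2.7758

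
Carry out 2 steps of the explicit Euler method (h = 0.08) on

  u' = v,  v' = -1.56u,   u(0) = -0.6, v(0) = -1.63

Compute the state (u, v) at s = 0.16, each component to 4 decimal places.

-0.8548, -1.4640

Euler on (u,v): u_{n+1} = u_n + h·u', v_{n+1} = v_n + h·v'.
0.000000: (-0.600000, -1.630000); f=(-1.630000, 0.936000) → (-0.730400, -1.555120)
0.080000: (-0.730400, -1.555120); f=(-1.555120, 1.139424) → (-0.854810, -1.463966)
(u(0.16), v(0.16)) ≈ (-0.8548, -1.4640)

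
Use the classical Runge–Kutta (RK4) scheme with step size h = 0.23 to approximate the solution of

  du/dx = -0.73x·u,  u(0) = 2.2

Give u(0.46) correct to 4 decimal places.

2.0365

RK4: k1 = f(x_n, u_n); k2 = f(x_n + h/2, u_n + (h/2)·k1); k3 = f(x_n + h/2, u_n + (h/2)·k2); k4 = f(x_n + h, u_n + h·k3); u_{n+1} = u_n + (h/6)·(k1 + 2k2 + 2k3 + k4).
x=0.000000, u=2.200000:
  k1 = f(0.000000, 2.200000) = 0.000000
  k2 = f(0.115000, 2.200000) = -0.184690
  k3 = f(0.115000, 2.178761) = -0.182907
  k4 = f(0.230000, 2.157931) = -0.362317
  u ← 2.200000 + (0.23/6)·(k1 + 2k2 + 2k3 + k4) = 2.157929
x=0.230000, u=2.157929:
  k1 = f(0.230000, 2.157929) = -0.362316
  k2 = f(0.345000, 2.116262) = -0.532981
  k3 = f(0.345000, 2.096636) = -0.528038
  k4 = f(0.460000, 2.036480) = -0.683850
  u ← 2.157929 + (0.23/6)·(k1 + 2k2 + 2k3 + k4) = 2.036481
u(0.46) ≈ 2.0365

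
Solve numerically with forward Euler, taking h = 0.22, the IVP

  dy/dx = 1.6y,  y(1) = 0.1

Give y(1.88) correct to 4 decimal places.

Euler: y_{n+1} = y_n + h·f(x_n, y_n).
x=1.000000, y=0.100000: f=0.160000 → y ← 0.100000 + 0.22·0.160000 = 0.135200
x=1.220000, y=0.135200: f=0.216320 → y ← 0.135200 + 0.22·0.216320 = 0.182790
x=1.440000, y=0.182790: f=0.292465 → y ← 0.182790 + 0.22·0.292465 = 0.247133
x=1.660000, y=0.247133: f=0.395412 → y ← 0.247133 + 0.22·0.395412 = 0.334123
y(1.88) ≈ 0.3341

0.3341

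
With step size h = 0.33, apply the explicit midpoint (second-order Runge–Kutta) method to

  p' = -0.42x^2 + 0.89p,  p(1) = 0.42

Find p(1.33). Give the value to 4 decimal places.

Midpoint: k1 = f(x_n, p_n); k2 = f(x_n + h/2, p_n + (h/2)·k1); p_{n+1} = p_n + h·k2.
x=1.000000, p=0.420000:
  k1 = f(1.000000, 0.420000) = -0.046200
  k2 = f(1.165000, 0.412377) = -0.203019
  p ← 0.420000 + 0.33·(-0.203019) = 0.353004
p(1.33) ≈ 0.3530

0.3530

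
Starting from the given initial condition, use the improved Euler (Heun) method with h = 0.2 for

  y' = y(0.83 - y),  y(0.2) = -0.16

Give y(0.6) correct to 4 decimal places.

-0.2406

Heun: k1 = f(s_n, y_n); k2 = f(s_n + h, y_n + h·k1); y_{n+1} = y_n + (h/2)·(k1 + k2).
s=0.200000, y=-0.160000:
  k1 = f(0.200000, -0.160000) = -0.158400
  k2 = f(0.400000, -0.191680) = -0.195836
  y ← -0.160000 + (0.2/2)·(-0.158400 + (-0.195836)) = -0.195424
s=0.400000, y=-0.195424:
  k1 = f(0.400000, -0.195424) = -0.200392
  k2 = f(0.600000, -0.235502) = -0.250928
  y ← -0.195424 + (0.2/2)·(-0.200392 + (-0.250928)) = -0.240556
y(0.6) ≈ -0.2406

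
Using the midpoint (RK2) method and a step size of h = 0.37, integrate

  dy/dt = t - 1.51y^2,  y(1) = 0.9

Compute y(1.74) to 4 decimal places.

1.0080

Midpoint: k1 = f(t_n, y_n); k2 = f(t_n + h/2, y_n + (h/2)·k1); y_{n+1} = y_n + h·k2.
t=1.000000, y=0.900000:
  k1 = f(1.000000, 0.900000) = -0.223100
  k2 = f(1.185000, 0.858727) = 0.071509
  y ← 0.900000 + 0.37·0.071509 = 0.926458
t=1.370000, y=0.926458:
  k1 = f(1.370000, 0.926458) = 0.073929
  k2 = f(1.555000, 0.940135) = 0.220380
  y ← 0.926458 + 0.37·0.220380 = 1.007999
y(1.74) ≈ 1.0080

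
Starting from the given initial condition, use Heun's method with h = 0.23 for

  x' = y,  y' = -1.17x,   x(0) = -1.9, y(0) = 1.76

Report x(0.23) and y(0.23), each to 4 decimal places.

Heun on (x,y): k1 = f(s_n, state_n); k2 = f(s_n + h, state_n + h·k1); state_{n+1} = state_n + (h/2)·(k1 + k2).
0.000000: (-1.900000, 1.760000)
  k1 = (1.760000, 2.223000)
  predictor → (-1.495200, 2.271290)
  k2 = (2.271290, 1.749384)
  → (-1.436402, 2.216824)
(x(0.23), y(0.23)) ≈ (-1.4364, 2.2168)

-1.4364, 2.2168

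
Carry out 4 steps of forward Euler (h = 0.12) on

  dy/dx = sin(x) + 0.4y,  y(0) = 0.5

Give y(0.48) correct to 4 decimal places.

Euler: y_{n+1} = y_n + h·f(x_n, y_n).
x=0.000000, y=0.500000: f=0.200000 → y ← 0.500000 + 0.12·0.200000 = 0.524000
x=0.120000, y=0.524000: f=0.329312 → y ← 0.524000 + 0.12·0.329312 = 0.563517
x=0.240000, y=0.563517: f=0.463110 → y ← 0.563517 + 0.12·0.463110 = 0.619091
x=0.360000, y=0.619091: f=0.599910 → y ← 0.619091 + 0.12·0.599910 = 0.691080
y(0.48) ≈ 0.6911

0.6911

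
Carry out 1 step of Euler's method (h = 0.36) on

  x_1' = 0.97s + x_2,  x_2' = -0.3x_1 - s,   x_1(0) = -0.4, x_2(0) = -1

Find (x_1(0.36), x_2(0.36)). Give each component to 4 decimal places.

Euler on (x_1,x_2): x_1_{n+1} = x_1_n + h·x_1', x_2_{n+1} = x_2_n + h·x_2'.
0.000000: (-0.400000, -1.000000); f=(-1.000000, 0.120000) → (-0.760000, -0.956800)
(x_1(0.36), x_2(0.36)) ≈ (-0.7600, -0.9568)

-0.7600, -0.9568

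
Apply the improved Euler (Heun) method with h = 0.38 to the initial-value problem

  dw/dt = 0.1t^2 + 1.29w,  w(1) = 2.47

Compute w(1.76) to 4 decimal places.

Heun: k1 = f(t_n, w_n); k2 = f(t_n + h, w_n + h·k1); w_{n+1} = w_n + (h/2)·(k1 + k2).
t=1.000000, w=2.470000:
  k1 = f(1.000000, 2.470000) = 3.286300
  k2 = f(1.380000, 3.718794) = 4.987684
  w ← 2.470000 + (0.38/2)·(3.286300 + 4.987684) = 4.042057
t=1.380000, w=4.042057:
  k1 = f(1.380000, 4.042057) = 5.404694
  k2 = f(1.760000, 6.095841) = 8.173394
  w ← 4.042057 + (0.38/2)·(5.404694 + 8.173394) = 6.621894
w(1.76) ≈ 6.6219

6.6219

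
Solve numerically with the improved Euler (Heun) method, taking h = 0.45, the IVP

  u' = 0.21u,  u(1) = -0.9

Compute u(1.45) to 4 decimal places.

-0.9891

Heun: k1 = f(x_n, u_n); k2 = f(x_n + h, u_n + h·k1); u_{n+1} = u_n + (h/2)·(k1 + k2).
x=1.000000, u=-0.900000:
  k1 = f(1.000000, -0.900000) = -0.189000
  k2 = f(1.450000, -0.985050) = -0.206860
  u ← -0.900000 + (0.45/2)·(-0.189000 + (-0.206860)) = -0.989069
u(1.45) ≈ -0.9891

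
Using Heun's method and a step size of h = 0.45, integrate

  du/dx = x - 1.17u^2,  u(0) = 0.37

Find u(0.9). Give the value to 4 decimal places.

Heun: k1 = f(x_n, u_n); k2 = f(x_n + h, u_n + h·k1); u_{n+1} = u_n + (h/2)·(k1 + k2).
x=0.000000, u=0.370000:
  k1 = f(0.000000, 0.370000) = -0.160173
  k2 = f(0.450000, 0.297922) = 0.346154
  u ← 0.370000 + (0.45/2)·(-0.160173 + 0.346154) = 0.411846
x=0.450000, u=0.411846:
  k1 = f(0.450000, 0.411846) = 0.251548
  k2 = f(0.900000, 0.525042) = 0.577467
  u ← 0.411846 + (0.45/2)·(0.251548 + 0.577467) = 0.598374
u(0.9) ≈ 0.5984

0.5984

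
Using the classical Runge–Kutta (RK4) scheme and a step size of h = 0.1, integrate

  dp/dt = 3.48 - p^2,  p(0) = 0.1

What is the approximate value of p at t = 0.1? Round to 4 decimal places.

0.4397

RK4: k1 = f(t_n, p_n); k2 = f(t_n + h/2, p_n + (h/2)·k1); k3 = f(t_n + h/2, p_n + (h/2)·k2); k4 = f(t_n + h, p_n + h·k3); p_{n+1} = p_n + (h/6)·(k1 + 2k2 + 2k3 + k4).
t=0.000000, p=0.100000:
  k1 = f(0.000000, 0.100000) = 3.470000
  k2 = f(0.050000, 0.273500) = 3.405198
  k3 = f(0.050000, 0.270260) = 3.406960
  k4 = f(0.100000, 0.440696) = 3.285787
  p ← 0.100000 + (0.1/6)·(k1 + 2k2 + 2k3 + k4) = 0.439668
p(0.1) ≈ 0.4397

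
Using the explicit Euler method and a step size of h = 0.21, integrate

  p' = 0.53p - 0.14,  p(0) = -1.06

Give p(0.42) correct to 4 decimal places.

Euler: p_{n+1} = p_n + h·f(x_n, p_n).
x=0.000000, p=-1.060000: f=-0.701800 → p ← -1.060000 + 0.21·(-0.701800) = -1.207378
x=0.210000, p=-1.207378: f=-0.779910 → p ← -1.207378 + 0.21·(-0.779910) = -1.371159
p(0.42) ≈ -1.3712

-1.3712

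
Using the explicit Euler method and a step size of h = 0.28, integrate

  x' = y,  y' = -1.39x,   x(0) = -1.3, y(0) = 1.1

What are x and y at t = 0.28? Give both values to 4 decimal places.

Euler on (x,y): x_{n+1} = x_n + h·x', y_{n+1} = y_n + h·y'.
0.000000: (-1.300000, 1.100000); f=(1.100000, 1.807000) → (-0.992000, 1.605960)
(x(0.28), y(0.28)) ≈ (-0.9920, 1.6060)

-0.9920, 1.6060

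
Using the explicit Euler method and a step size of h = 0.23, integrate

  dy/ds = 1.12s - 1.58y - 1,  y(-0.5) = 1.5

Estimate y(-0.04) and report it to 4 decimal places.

0.0799

Euler: y_{n+1} = y_n + h·f(s_n, y_n).
s=-0.500000, y=1.500000: f=-3.930000 → y ← 1.500000 + 0.23·(-3.930000) = 0.596100
s=-0.270000, y=0.596100: f=-2.244238 → y ← 0.596100 + 0.23·(-2.244238) = 0.079925
y(-0.04) ≈ 0.0799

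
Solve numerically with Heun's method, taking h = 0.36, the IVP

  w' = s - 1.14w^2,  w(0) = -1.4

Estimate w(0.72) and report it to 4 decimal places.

Heun: k1 = f(s_n, w_n); k2 = f(s_n + h, w_n + h·k1); w_{n+1} = w_n + (h/2)·(k1 + k2).
s=0.000000, w=-1.400000:
  k1 = f(0.000000, -1.400000) = -2.234400
  k2 = f(0.360000, -2.204384) = -5.179612
  w ← -1.400000 + (0.36/2)·(-2.234400 + (-5.179612)) = -2.734522
s=0.360000, w=-2.734522:
  k1 = f(0.360000, -2.734522) = -8.164477
  k2 = f(0.720000, -5.673734) = -35.978033
  w ← -2.734522 + (0.36/2)·(-8.164477 + (-35.978033)) = -10.680174
w(0.72) ≈ -10.6802

-10.6802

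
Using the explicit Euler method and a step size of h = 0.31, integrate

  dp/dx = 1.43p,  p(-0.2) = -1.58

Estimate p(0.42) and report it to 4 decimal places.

Euler: p_{n+1} = p_n + h·f(x_n, p_n).
x=-0.200000, p=-1.580000: f=-2.259400 → p ← -1.580000 + 0.31·(-2.259400) = -2.280414
x=0.110000, p=-2.280414: f=-3.260992 → p ← -2.280414 + 0.31·(-3.260992) = -3.291322
p(0.42) ≈ -3.2913

-3.2913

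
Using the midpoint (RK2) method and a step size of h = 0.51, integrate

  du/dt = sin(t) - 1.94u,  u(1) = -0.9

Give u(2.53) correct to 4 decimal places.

Midpoint: k1 = f(t_n, u_n); k2 = f(t_n + h/2, u_n + (h/2)·k1); u_{n+1} = u_n + h·k2.
t=1.000000, u=-0.900000:
  k1 = f(1.000000, -0.900000) = 2.587471
  k2 = f(1.255000, -0.240195) = 1.416527
  u ← -0.900000 + 0.51·1.416527 = -0.177571
t=1.510000, u=-0.177571:
  k1 = f(1.510000, -0.177571) = 1.342640
  k2 = f(1.765000, 0.164802) = 0.661485
  u ← -0.177571 + 0.51·0.661485 = 0.159787
t=2.020000, u=0.159787:
  k1 = f(2.020000, 0.159787) = 0.590807
  k2 = f(2.275000, 0.310442) = 0.159869
  u ← 0.159787 + 0.51·0.159869 = 0.241320
u(2.53) ≈ 0.2413

0.2413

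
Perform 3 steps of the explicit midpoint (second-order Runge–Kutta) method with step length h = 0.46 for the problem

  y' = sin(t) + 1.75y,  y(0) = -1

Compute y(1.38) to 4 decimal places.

Midpoint: k1 = f(t_n, y_n); k2 = f(t_n + h/2, y_n + (h/2)·k1); y_{n+1} = y_n + h·k2.
t=0.000000, y=-1.000000:
  k1 = f(0.000000, -1.000000) = -1.750000
  k2 = f(0.230000, -1.402500) = -2.226397
  y ← -1.000000 + 0.46·(-2.226397) = -2.024143
t=0.460000, y=-2.024143:
  k1 = f(0.460000, -2.024143) = -3.098302
  k2 = f(0.690000, -2.736752) = -4.152779
  y ← -2.024143 + 0.46·(-4.152779) = -3.934421
t=0.920000, y=-3.934421:
  k1 = f(0.920000, -3.934421) = -6.089636
  k2 = f(1.150000, -5.335038) = -8.423552
  y ← -3.934421 + 0.46·(-8.423552) = -7.809255
y(1.38) ≈ -7.8093

-7.8093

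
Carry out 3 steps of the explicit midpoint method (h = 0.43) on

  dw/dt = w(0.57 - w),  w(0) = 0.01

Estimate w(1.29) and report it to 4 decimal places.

Midpoint: k1 = f(t_n, w_n); k2 = f(t_n + h/2, w_n + (h/2)·k1); w_{n+1} = w_n + h·k2.
t=0.000000, w=0.010000:
  k1 = f(0.000000, 0.010000) = 0.005600
  k2 = f(0.215000, 0.011204) = 0.006261
  w ← 0.010000 + 0.43·0.006261 = 0.012692
t=0.430000, w=0.012692:
  k1 = f(0.430000, 0.012692) = 0.007073
  k2 = f(0.645000, 0.014213) = 0.007899
  w ← 0.012692 + 0.43·0.007899 = 0.016089
t=0.860000, w=0.016089:
  k1 = f(0.860000, 0.016089) = 0.008912
  k2 = f(1.075000, 0.018005) = 0.009939
  w ← 0.016089 + 0.43·0.009939 = 0.020362
w(1.29) ≈ 0.0204

0.0204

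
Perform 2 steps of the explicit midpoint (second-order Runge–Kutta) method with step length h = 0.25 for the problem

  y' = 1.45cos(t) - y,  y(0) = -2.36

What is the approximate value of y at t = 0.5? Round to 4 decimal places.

Midpoint: k1 = f(t_n, y_n); k2 = f(t_n + h/2, y_n + (h/2)·k1); y_{n+1} = y_n + h·k2.
t=0.000000, y=-2.360000:
  k1 = f(0.000000, -2.360000) = 3.810000
  k2 = f(0.125000, -1.883750) = 3.322437
  y ← -2.360000 + 0.25·3.322437 = -1.529391
t=0.250000, y=-1.529391:
  k1 = f(0.250000, -1.529391) = 2.934314
  k2 = f(0.375000, -1.162602) = 2.511838
  y ← -1.529391 + 0.25·2.511838 = -0.901431
y(0.5) ≈ -0.9014

-0.9014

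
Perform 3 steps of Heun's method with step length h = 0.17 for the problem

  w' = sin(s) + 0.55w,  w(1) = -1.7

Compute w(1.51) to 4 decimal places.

Heun: k1 = f(s_n, w_n); k2 = f(s_n + h, w_n + h·k1); w_{n+1} = w_n + (h/2)·(k1 + k2).
s=1.000000, w=-1.700000:
  k1 = f(1.000000, -1.700000) = -0.093529
  k2 = f(1.170000, -1.715900) = -0.022994
  w ← -1.700000 + (0.17/2)·(-0.093529 + (-0.022994)) = -1.709904
s=1.170000, w=-1.709904:
  k1 = f(1.170000, -1.709904) = -0.019697
  k2 = f(1.340000, -1.713253) = 0.031195
  w ← -1.709904 + (0.17/2)·(-0.019697 + 0.031195) = -1.708927
s=1.340000, w=-1.708927:
  k1 = f(1.340000, -1.708927) = 0.033575
  k2 = f(1.510000, -1.703219) = 0.061382
  w ← -1.708927 + (0.17/2)·(0.033575 + 0.061382) = -1.700856
w(1.51) ≈ -1.7009

-1.7009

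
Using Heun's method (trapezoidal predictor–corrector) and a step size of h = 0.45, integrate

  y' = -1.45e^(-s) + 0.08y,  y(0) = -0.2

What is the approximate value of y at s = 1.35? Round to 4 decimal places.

Heun: k1 = f(s_n, y_n); k2 = f(s_n + h, y_n + h·k1); y_{n+1} = y_n + (h/2)·(k1 + k2).
s=0.000000, y=-0.200000:
  k1 = f(0.000000, -0.200000) = -1.466000
  k2 = f(0.450000, -0.859700) = -0.993337
  y ← -0.200000 + (0.45/2)·(-1.466000 + (-0.993337)) = -0.753351
s=0.450000, y=-0.753351:
  k1 = f(0.450000, -0.753351) = -0.984829
  k2 = f(0.900000, -1.196524) = -0.685248
  y ← -0.753351 + (0.45/2)·(-0.984829 + (-0.685248)) = -1.129118
s=0.900000, y=-1.129118:
  k1 = f(0.900000, -1.129118) = -0.679855
  k2 = f(1.350000, -1.435053) = -0.490703
  y ← -1.129118 + (0.45/2)·(-0.679855 + (-0.490703)) = -1.392494
y(1.35) ≈ -1.3925

-1.3925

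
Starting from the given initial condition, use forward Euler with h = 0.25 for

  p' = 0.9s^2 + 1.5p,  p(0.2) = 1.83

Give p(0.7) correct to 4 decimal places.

3.5178

Euler: p_{n+1} = p_n + h·f(s_n, p_n).
s=0.200000, p=1.830000: f=2.781000 → p ← 1.830000 + 0.25·2.781000 = 2.525250
s=0.450000, p=2.525250: f=3.970125 → p ← 2.525250 + 0.25·3.970125 = 3.517781
p(0.7) ≈ 3.5178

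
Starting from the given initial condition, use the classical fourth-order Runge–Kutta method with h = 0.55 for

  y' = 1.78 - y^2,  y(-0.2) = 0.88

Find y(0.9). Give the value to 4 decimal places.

RK4: k1 = f(s_n, y_n); k2 = f(s_n + h/2, y_n + (h/2)·k1); k3 = f(s_n + h/2, y_n + (h/2)·k2); k4 = f(s_n + h, y_n + h·k3); y_{n+1} = y_n + (h/6)·(k1 + 2k2 + 2k3 + k4).
s=-0.200000, y=0.880000:
  k1 = f(-0.200000, 0.880000) = 1.005600
  k2 = f(0.075000, 1.156540) = 0.442415
  k3 = f(0.075000, 1.001664) = 0.776669
  k4 = f(0.350000, 1.307168) = 0.071312
  y ← 0.880000 + (0.55/6)·(k1 + 2k2 + 2k3 + k4) = 1.202216
s=0.350000, y=1.202216:
  k1 = f(0.350000, 1.202216) = 0.334677
  k2 = f(0.625000, 1.294252) = 0.104912
  k3 = f(0.625000, 1.231066) = 0.264475
  k4 = f(0.900000, 1.347677) = -0.036234
  y ← 1.202216 + (0.55/6)·(k1 + 2k2 + 2k3 + k4) = 1.297294
y(0.9) ≈ 1.2973

1.2973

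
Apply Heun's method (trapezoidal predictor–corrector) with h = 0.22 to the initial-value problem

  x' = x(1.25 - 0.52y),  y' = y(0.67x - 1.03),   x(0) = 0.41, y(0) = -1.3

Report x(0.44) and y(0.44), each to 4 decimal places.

0.9025, -0.9917

Heun on (x,y): k1 = f(s_n, state_n); k2 = f(s_n + h, state_n + h·k1); state_{n+1} = state_n + (h/2)·(k1 + k2).
0.000000: (0.410000, -1.300000)
  k1 = (0.789660, 0.981890)
  predictor → (0.583725, -1.083984)
  k2 = (1.058686, 0.692562)
  → (0.613318, -1.115810)
0.220000: (0.613318, -1.115810)
  k1 = (1.122508, 0.690772)
  predictor → (0.860270, -0.963840)
  k2 = (1.506502, 0.437217)
  → (0.902509, -0.991732)
(x(0.44), y(0.44)) ≈ (0.9025, -0.9917)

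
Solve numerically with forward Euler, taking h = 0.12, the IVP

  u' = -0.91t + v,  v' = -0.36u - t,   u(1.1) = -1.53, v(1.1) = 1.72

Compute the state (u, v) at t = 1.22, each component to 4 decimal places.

Euler on (u,v): u_{n+1} = u_n + h·u', v_{n+1} = v_n + h·v'.
1.100000: (-1.530000, 1.720000); f=(0.719000, -0.549200) → (-1.443720, 1.654096)
(u(1.22), v(1.22)) ≈ (-1.4437, 1.6541)

-1.4437, 1.6541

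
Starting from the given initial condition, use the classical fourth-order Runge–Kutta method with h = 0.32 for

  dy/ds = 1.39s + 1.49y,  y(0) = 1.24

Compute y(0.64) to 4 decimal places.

3.6181

RK4: k1 = f(s_n, y_n); k2 = f(s_n + h/2, y_n + (h/2)·k1); k3 = f(s_n + h/2, y_n + (h/2)·k2); k4 = f(s_n + h, y_n + h·k3); y_{n+1} = y_n + (h/6)·(k1 + 2k2 + 2k3 + k4).
s=0.000000, y=1.240000:
  k1 = f(0.000000, 1.240000) = 1.847600
  k2 = f(0.160000, 1.535616) = 2.510468
  k3 = f(0.160000, 1.641675) = 2.668496
  k4 = f(0.320000, 2.093919) = 3.564739
  y ← 1.240000 + (0.32/6)·(k1 + 2k2 + 2k3 + k4) = 2.081081
s=0.320000, y=2.081081:
  k1 = f(0.320000, 2.081081) = 3.545610
  k2 = f(0.480000, 2.648378) = 4.613284
  k3 = f(0.480000, 2.819206) = 4.867817
  k4 = f(0.640000, 3.638782) = 6.311386
  y ← 2.081081 + (0.32/6)·(k1 + 2k2 + 2k3 + k4) = 3.618105
y(0.64) ≈ 3.6181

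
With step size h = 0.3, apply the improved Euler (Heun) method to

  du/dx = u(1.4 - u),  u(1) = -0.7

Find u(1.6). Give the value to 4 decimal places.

Heun: k1 = f(x_n, u_n); k2 = f(x_n + h, u_n + h·k1); u_{n+1} = u_n + (h/2)·(k1 + k2).
x=1.000000, u=-0.700000:
  k1 = f(1.000000, -0.700000) = -1.470000
  k2 = f(1.300000, -1.141000) = -2.899281
  u ← -0.700000 + (0.3/2)·(-1.470000 + (-2.899281)) = -1.355392
x=1.300000, u=-1.355392:
  k1 = f(1.300000, -1.355392) = -3.734637
  k2 = f(1.600000, -2.475783) = -9.595599
  u ← -1.355392 + (0.3/2)·(-3.734637 + (-9.595599)) = -3.354928
u(1.6) ≈ -3.3549

-3.3549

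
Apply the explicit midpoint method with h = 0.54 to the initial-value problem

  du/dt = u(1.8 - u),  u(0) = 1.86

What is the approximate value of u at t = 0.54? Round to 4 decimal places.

1.8305

Midpoint: k1 = f(t_n, u_n); k2 = f(t_n + h/2, u_n + (h/2)·k1); u_{n+1} = u_n + h·k2.
t=0.000000, u=1.860000:
  k1 = f(0.000000, 1.860000) = -0.111600
  k2 = f(0.270000, 1.829868) = -0.054654
  u ← 1.860000 + 0.54·(-0.054654) = 1.830487
u(0.54) ≈ 1.8305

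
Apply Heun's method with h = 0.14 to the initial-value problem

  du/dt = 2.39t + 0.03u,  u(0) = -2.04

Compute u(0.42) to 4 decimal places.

Heun: k1 = f(t_n, u_n); k2 = f(t_n + h, u_n + h·k1); u_{n+1} = u_n + (h/2)·(k1 + k2).
t=0.000000, u=-2.040000:
  k1 = f(0.000000, -2.040000) = -0.061200
  k2 = f(0.140000, -2.048568) = 0.273143
  u ← -2.040000 + (0.14/2)·(-0.061200 + 0.273143) = -2.025164
t=0.140000, u=-2.025164:
  k1 = f(0.140000, -2.025164) = 0.273845
  k2 = f(0.280000, -1.986826) = 0.609595
  u ← -2.025164 + (0.14/2)·(0.273845 + 0.609595) = -1.963323
t=0.280000, u=-1.963323:
  k1 = f(0.280000, -1.963323) = 0.610300
  k2 = f(0.420000, -1.877881) = 0.947464
  u ← -1.963323 + (0.14/2)·(0.610300 + 0.947464) = -1.854280
u(0.42) ≈ -1.8543

-1.8543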